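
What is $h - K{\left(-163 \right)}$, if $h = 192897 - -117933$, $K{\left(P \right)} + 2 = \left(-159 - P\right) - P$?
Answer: $310665$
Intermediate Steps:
$K{\left(P \right)} = -161 - 2 P$ ($K{\left(P \right)} = -2 - \left(159 + 2 P\right) = -161 - 2 P$)
$h = 310830$ ($h = 192897 + 117933 = 310830$)
$h - K{\left(-163 \right)} = 310830 - \left(-161 - -326\right) = 310830 - \left(-161 + 326\right) = 310830 - 165 = 310665$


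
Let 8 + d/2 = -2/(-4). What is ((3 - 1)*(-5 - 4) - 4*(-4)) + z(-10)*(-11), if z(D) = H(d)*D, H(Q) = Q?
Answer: -1652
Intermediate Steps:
d = -15 (d = -16 + 2*(-2/(-4)) = -16 + 2*(-2*(-¼)) = -16 + 2*(½) = -16 + 1 = -15)
z(D) = -15*D
((3 - 1)*(-5 - 4) - 4*(-4)) + z(-10)*(-11) = ((3 - 1)*(-5 - 4) - 4*(-4)) - 15*(-10)*(-11) = (2*(-9) + 16) + 150*(-11) = (-18 + 16) - 1650 = -2 - 1650 = -1652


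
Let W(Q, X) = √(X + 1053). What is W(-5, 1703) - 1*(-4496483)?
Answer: 4496483 + 2*√689 ≈ 4.4965e+6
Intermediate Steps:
W(Q, X) = √(1053 + X)
W(-5, 1703) - 1*(-4496483) = √(1053 + 1703) - 1*(-4496483) = √2756 + 4496483 = 2*√689 + 4496483 = 4496483 + 2*√689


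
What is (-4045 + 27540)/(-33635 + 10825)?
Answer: -4699/4562 ≈ -1.0300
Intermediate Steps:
(-4045 + 27540)/(-33635 + 10825) = 23495/(-22810) = 23495*(-1/22810) = -4699/4562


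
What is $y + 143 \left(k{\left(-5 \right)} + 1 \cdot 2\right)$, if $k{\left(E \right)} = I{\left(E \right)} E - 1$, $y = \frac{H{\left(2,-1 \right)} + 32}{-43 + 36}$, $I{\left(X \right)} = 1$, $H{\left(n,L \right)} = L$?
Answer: $- \frac{4035}{7} \approx -576.43$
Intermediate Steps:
$y = - \frac{31}{7}$ ($y = \frac{-1 + 32}{-43 + 36} = \frac{31}{-7} = 31 \left(- \frac{1}{7}\right) = - \frac{31}{7} \approx -4.4286$)
$k{\left(E \right)} = -1 + E$ ($k{\left(E \right)} = 1 E - 1 = E - 1 = -1 + E$)
$y + 143 \left(k{\left(-5 \right)} + 1 \cdot 2\right) = - \frac{31}{7} + 143 \left(\left(-1 - 5\right) + 1 \cdot 2\right) = - \frac{31}{7} + 143 \left(-6 + 2\right) = - \frac{31}{7} + 143 \left(-4\right) = - \frac{31}{7} - 572 = - \frac{4035}{7}$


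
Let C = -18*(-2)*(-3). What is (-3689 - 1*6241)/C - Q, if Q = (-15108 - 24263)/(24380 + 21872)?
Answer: 38627869/416268 ≈ 92.796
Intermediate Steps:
C = -108 (C = 36*(-3) = -108)
Q = -39371/46252 ≈ -0.85123
(-3689 - 1*6241)/C - Q = (-3689 - 1*6241)/(-108) - 1*(-39371/46252) = (-3689 - 6241)*(-1/108) + 39371/46252 = -9930*(-1/108) + 39371/46252 = 1655/18 + 39371/46252 = 38627869/416268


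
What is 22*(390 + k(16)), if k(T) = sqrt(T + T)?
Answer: 8580 + 88*sqrt(2) ≈ 8704.5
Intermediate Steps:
k(T) = sqrt(2)*sqrt(T) (k(T) = sqrt(2*T) = sqrt(2)*sqrt(T))
22*(390 + k(16)) = 22*(390 + sqrt(2)*sqrt(16)) = 22*(390 + sqrt(2)*4) = 22*(390 + 4*sqrt(2)) = 8580 + 88*sqrt(2)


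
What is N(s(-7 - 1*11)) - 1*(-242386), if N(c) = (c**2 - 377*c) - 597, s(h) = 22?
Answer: 233979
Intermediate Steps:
N(c) = -597 + c**2 - 377*c
N(s(-7 - 1*11)) - 1*(-242386) = (-597 + 22**2 - 377*22) - 1*(-242386) = (-597 + 484 - 8294) + 242386 = -8407 + 242386 = 233979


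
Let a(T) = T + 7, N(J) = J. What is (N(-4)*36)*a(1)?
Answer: -1152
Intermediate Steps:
a(T) = 7 + T
(N(-4)*36)*a(1) = (-4*36)*(7 + 1) = -144*8 = -1152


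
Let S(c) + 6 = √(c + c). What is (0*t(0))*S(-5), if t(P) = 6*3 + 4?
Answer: 0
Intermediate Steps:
t(P) = 22 (t(P) = 18 + 4 = 22)
S(c) = -6 + √2*√c (S(c) = -6 + √(c + c) = -6 + √(2*c) = -6 + √2*√c)
(0*t(0))*S(-5) = (0*22)*(-6 + √2*√(-5)) = 0*(-6 + √2*(I*√5)) = 0*(-6 + I*√10) = 0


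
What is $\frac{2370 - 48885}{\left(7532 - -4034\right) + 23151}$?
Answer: $- \frac{46515}{34717} \approx -1.3398$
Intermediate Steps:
$\frac{2370 - 48885}{\left(7532 - -4034\right) + 23151} = - \frac{46515}{\left(7532 + 4034\right) + 23151} = - \frac{46515}{11566 + 23151} = - \frac{46515}{34717}$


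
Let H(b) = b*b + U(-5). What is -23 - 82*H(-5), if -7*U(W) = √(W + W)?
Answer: -2073 + 82*I*√10/7 ≈ -2073.0 + 37.044*I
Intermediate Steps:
U(W) = -√2*√W/7 (U(W) = -√(W + W)/7 = -√2*√W/7)
H(b) = b² - I*√10/7 (H(b) = b*b - √2*√(-5)/7 = b² - √2*I*√5/7 = b² - I*√10/7)
-23 - 82*H(-5) = -23 - 82*((-5)² - I*√10/7) = -23 - 82*(25 - I*√10/7) = -23 + (-2050 + 82*I*√10/7) = -2073 + 82*I*√10/7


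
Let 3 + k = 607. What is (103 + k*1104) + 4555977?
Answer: 5222896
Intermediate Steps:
k = 604 (k = -3 + 607 = 604)
(103 + k*1104) + 4555977 = (103 + 604*1104) + 4555977 = (103 + 666816) + 4555977 = 666919 + 4555977 = 5222896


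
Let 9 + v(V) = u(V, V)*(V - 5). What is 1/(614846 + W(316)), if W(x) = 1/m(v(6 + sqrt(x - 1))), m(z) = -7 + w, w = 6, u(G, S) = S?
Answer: 1/614845 ≈ 1.6264e-6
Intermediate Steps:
v(V) = -9 + V*(-5 + V) (v(V) = -9 + V*(V - 5) = -9 + V*(-5 + V))
m(z) = -1 (m(z) = -7 + 6 = -1)
W(x) = -1 (W(x) = 1/(-1) = -1)
1/(614846 + W(316)) = 1/(614846 - 1) = 1/614845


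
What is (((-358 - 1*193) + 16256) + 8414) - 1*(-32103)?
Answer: 56222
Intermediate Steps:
(((-358 - 1*193) + 16256) + 8414) - 1*(-32103) = (((-358 - 193) + 16256) + 8414) + 32103 = ((-551 + 16256) + 8414) + 32103 = (15705 + 8414) + 32103 = 24119 + 32103 = 56222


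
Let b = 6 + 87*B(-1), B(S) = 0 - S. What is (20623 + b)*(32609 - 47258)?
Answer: -303468684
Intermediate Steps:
B(S) = -S
b = 93 (b = 6 + 87*(-1*(-1)) = 6 + 87*1 = 6 + 87 = 93)
(20623 + b)*(32609 - 47258) = (20623 + 93)*(32609 - 47258) = 20716*(-14649) = -303468684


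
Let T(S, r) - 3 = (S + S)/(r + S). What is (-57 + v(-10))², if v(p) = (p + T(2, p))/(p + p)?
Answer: 205209/64 ≈ 3206.4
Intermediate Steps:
T(S, r) = 3 + 2*S/(S + r) (T(S, r) = 3 + (S + S)/(r + S) = 3 + (2*S)/(S + r) = 3 + 2*S/(S + r))
v(p) = (p + (10 + 3*p)/(2 + p))/(2*p) (v(p) = (p + (3*p + 5*2)/(2 + p))/(p + p) = (p + (3*p + 10)/(2 + p))/((2*p)) = (p + (10 + 3*p)/(2 + p))*(1/(2*p)) = (p + (10 + 3*p)/(2 + p))/(2*p))
(-57 + v(-10))² = (-57 + (½)*(10 + (-10)² + 5*(-10))/(-10*(2 - 10)))² = (-57 + (½)*(-⅒)*(10 + 100 - 50)/(-8))² = (-57 + (½)*(-⅒)*(-⅛)*60)² = (-57 + 3/8)² = (-453/8)² = 205209/64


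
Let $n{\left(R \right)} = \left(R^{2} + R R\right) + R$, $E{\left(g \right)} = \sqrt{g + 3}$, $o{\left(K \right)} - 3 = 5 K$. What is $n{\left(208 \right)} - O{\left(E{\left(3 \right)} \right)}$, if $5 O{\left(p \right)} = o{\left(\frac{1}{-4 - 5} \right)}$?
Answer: $\frac{3903098}{45} \approx 86736.0$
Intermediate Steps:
$o{\left(K \right)} = 3 + 5 K$
$E{\left(g \right)} = \sqrt{3 + g}$
$n{\left(R \right)} = R + 2 R^{2}$ ($n{\left(R \right)} = \left(R^{2} + R^{2}\right) + R = 2 R^{2} + R = R + 2 R^{2}$)
$O{\left(p \right)} = \frac{22}{45}$ ($O{\left(p \right)} = \frac{3 + \frac{5}{-4 - 5}}{5} = \frac{3 + \frac{5}{-9}}{5} = \frac{3 + 5 \left(- \frac{1}{9}\right)}{5} = \frac{3 - \frac{5}{9}}{5} = \frac{1}{5} \cdot \frac{22}{9} = \frac{22}{45}$)
$n{\left(208 \right)} - O{\left(E{\left(3 \right)} \right)} = 208 \left(1 + 2 \cdot 208\right) - \frac{22}{45} = 208 \left(1 + 416\right) - \frac{22}{45} = 208 \cdot 417 - \frac{22}{45} = 86736 - \frac{22}{45} = \frac{3903098}{45}$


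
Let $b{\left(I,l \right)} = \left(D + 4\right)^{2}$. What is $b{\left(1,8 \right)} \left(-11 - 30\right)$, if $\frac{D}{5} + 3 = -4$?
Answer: $-39401$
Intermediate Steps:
$D = -35$ ($D = -15 + 5 \left(-4\right) = -15 - 20 = -35$)
$b{\left(I,l \right)} = 961$ ($b{\left(I,l \right)} = \left(-35 + 4\right)^{2} = \left(-31\right)^{2} = 961$)
$b{\left(1,8 \right)} \left(-11 - 30\right) = 961 \left(-11 - 30\right) = 961 \left(-41\right) = -39401$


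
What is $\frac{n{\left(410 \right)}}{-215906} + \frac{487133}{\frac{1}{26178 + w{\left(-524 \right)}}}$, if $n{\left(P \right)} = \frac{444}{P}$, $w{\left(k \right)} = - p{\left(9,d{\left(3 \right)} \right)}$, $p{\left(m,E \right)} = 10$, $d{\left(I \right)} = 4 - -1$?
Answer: $\frac{282102320855885449}{22130365} \approx 1.2747 \cdot 10^{10}$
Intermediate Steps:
$d{\left(I \right)} = 5$ ($d{\left(I \right)} = 4 + 1 = 5$)
$w{\left(k \right)} = -10$ ($w{\left(k \right)} = \left(-1\right) 10 = -10$)
$\frac{n{\left(410 \right)}}{-215906} + \frac{487133}{\frac{1}{26178 + w{\left(-524 \right)}}} = \frac{444 \cdot \frac{1}{410}}{-215906} + \frac{487133}{\frac{1}{26178 - 10}} = 444 \cdot \frac{1}{410} \left(- \frac{1}{215906}\right) + \frac{487133}{\frac{1}{26168}} = \frac{222}{205} \left(- \frac{1}{215906}\right) + 487133 \frac{1}{\frac{1}{26168}} = - \frac{111}{22130365} + 487133 \cdot 26168 = - \frac{111}{22130365} + 12747296344 = \frac{282102320855885449}{22130365}$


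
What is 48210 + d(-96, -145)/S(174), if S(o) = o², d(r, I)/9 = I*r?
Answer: 1398210/29 ≈ 48214.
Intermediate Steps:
d(r, I) = 9*I*r (d(r, I) = 9*(I*r) = 9*I*r)
48210 + d(-96, -145)/S(174) = 48210 + (9*(-145)*(-96))/(174²) = 48210 + 125280/30276 = 48210 + 125280*(1/30276) = 48210 + 120/29 = 1398210/29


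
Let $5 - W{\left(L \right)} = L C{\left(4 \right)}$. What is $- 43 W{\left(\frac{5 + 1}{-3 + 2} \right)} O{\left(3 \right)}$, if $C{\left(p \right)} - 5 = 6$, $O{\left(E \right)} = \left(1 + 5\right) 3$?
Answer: $-54954$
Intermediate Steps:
$O{\left(E \right)} = 18$ ($O{\left(E \right)} = 6 \cdot 3 = 18$)
$C{\left(p \right)} = 11$ ($C{\left(p \right)} = 5 + 6 = 11$)
$W{\left(L \right)} = 5 - 11 L$ ($W{\left(L \right)} = 5 - L 11 = 5 - 11 L$)
$- 43 W{\left(\frac{5 + 1}{-3 + 2} \right)} O{\left(3 \right)} = - 43 \left(5 - 11 \frac{5 + 1}{-3 + 2}\right) 18 = - 43 \left(5 - 11 \frac{6}{-1}\right) 18 = - 43 \left(5 - 11 \cdot 6 \left(-1\right)\right) 18 = - 43 \left(5 - -66\right) 18 = - 43 \left(5 + 66\right) 18 = \left(-43\right) 71 \cdot 18 = \left(-3053\right) 18 = -54954$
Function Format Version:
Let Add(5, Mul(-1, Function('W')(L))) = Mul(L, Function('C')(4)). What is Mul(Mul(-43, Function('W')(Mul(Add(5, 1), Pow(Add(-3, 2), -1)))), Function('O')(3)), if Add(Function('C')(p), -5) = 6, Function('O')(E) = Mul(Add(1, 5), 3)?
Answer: -54954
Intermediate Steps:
Function('O')(E) = 18 (Function('O')(E) = Mul(6, 3) = 18)
Function('C')(p) = 11 (Function('C')(p) = Add(5, 6) = 11)
Function('W')(L) = Add(5, Mul(-11, L)) (Function('W')(L) = Add(5, Mul(-1, Mul(L, 11))) = Add(5, Mul(-1, Mul(11, L))) = Add(5, Mul(-11, L)))
Mul(Mul(-43, Function('W')(Mul(Add(5, 1), Pow(Add(-3, 2), -1)))), Function('O')(3)) = Mul(Mul(-43, Add(5, Mul(-11, Mul(Add(5, 1), Pow(Add(-3, 2), -1))))), 18) = Mul(Mul(-43, Add(5, Mul(-11, Mul(6, Pow(-1, -1))))), 18) = Mul(Mul(-43, Add(5, Mul(-11, Mul(6, -1)))), 18) = Mul(Mul(-43, Add(5, Mul(-11, -6))), 18) = Mul(Mul(-43, Add(5, 66)), 18) = Mul(Mul(-43, 71), 18) = Mul(-3053, 18) = -54954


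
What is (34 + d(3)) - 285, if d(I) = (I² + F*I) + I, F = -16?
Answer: -287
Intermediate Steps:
d(I) = I² - 15*I (d(I) = (I² - 16*I) + I = I² - 15*I)
(34 + d(3)) - 285 = (34 + 3*(-15 + 3)) - 285 = (34 + 3*(-12)) - 285 = (34 - 36) - 285 = -2 - 285 = -287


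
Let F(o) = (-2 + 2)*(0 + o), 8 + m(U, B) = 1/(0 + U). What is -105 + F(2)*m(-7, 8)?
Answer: -105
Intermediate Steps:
m(U, B) = -8 + 1/U (m(U, B) = -8 + 1/(0 + U) = -8 + 1/U)
F(o) = 0 (F(o) = 0*o = 0)
-105 + F(2)*m(-7, 8) = -105 + 0*(-8 + 1/(-7)) = -105 + 0*(-8 - ⅐) = -105 + 0*(-57/7) = -105 + 0 = -105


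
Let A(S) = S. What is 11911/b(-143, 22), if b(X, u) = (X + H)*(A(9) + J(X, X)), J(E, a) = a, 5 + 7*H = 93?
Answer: 83377/122342 ≈ 0.68151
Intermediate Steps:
H = 88/7 (H = -5/7 + (⅐)*93 = -5/7 + 93/7 = 88/7 ≈ 12.571)
b(X, u) = (9 + X)*(88/7 + X) (b(X, u) = (X + 88/7)*(9 + X) = (88/7 + X)*(9 + X) = (9 + X)*(88/7 + X))
11911/b(-143, 22) = 11911/(792/7 + (-143)² + (151/7)*(-143)) = 11911/(792/7 + 20449 - 21593/7) = 11911/(122342/7) = 11911*(7/122342) = 83377/122342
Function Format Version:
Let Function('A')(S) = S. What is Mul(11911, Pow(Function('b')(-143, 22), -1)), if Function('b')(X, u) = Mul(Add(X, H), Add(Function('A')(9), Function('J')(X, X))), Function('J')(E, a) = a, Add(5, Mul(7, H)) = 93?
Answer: Rational(83377, 122342) ≈ 0.68151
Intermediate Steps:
H = Rational(88, 7) (H = Add(Rational(-5, 7), Mul(Rational(1, 7), 93)) = Add(Rational(-5, 7), Rational(93, 7)) = Rational(88, 7) ≈ 12.571)
Function('b')(X, u) = Mul(Add(9, X), Add(Rational(88, 7), X)) (Function('b')(X, u) = Mul(Add(X, Rational(88, 7)), Add(9, X)) = Mul(Add(Rational(88, 7), X), Add(9, X)) = Mul(Add(9, X), Add(Rational(88, 7), X)))
Mul(11911, Pow(Function('b')(-143, 22), -1)) = Mul(11911, Pow(Add(Rational(792, 7), Pow(-143, 2), Mul(Rational(151, 7), -143)), -1)) = Mul(11911, Pow(Add(Rational(792, 7), 20449, Rational(-21593, 7)), -1)) = Mul(11911, Pow(Rational(122342, 7), -1)) = Mul(11911, Rational(7, 122342)) = Rational(83377, 122342)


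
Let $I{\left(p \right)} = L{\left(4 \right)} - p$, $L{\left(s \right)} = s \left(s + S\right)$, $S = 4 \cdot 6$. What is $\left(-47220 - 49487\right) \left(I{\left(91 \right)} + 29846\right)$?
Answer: $-2888347969$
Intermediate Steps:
$S = 24$
$L{\left(s \right)} = s \left(24 + s\right)$ ($L{\left(s \right)} = s \left(s + 24\right) = s \left(24 + s\right)$)
$I{\left(p \right)} = 112 - p$ ($I{\left(p \right)} = 4 \left(24 + 4\right) - p = 4 \cdot 28 - p = 112 - p$)
$\left(-47220 - 49487\right) \left(I{\left(91 \right)} + 29846\right) = \left(-47220 - 49487\right) \left(\left(112 - 91\right) + 29846\right) = - 96707 \left(\left(112 - 91\right) + 29846\right) = - 96707 \left(21 + 29846\right) = \left(-96707\right) 29867 = -2888347969$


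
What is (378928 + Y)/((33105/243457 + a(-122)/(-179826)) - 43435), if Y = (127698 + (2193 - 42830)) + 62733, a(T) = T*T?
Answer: -340402874782353/27964375897646 ≈ -12.173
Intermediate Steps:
a(T) = T²
Y = 149794 (Y = (127698 - 40637) + 62733 = 87061 + 62733 = 149794)
(378928 + Y)/((33105/243457 + a(-122)/(-179826)) - 43435) = (378928 + 149794)/((33105/243457 + (-122)²/(-179826)) - 43435) = 528722/((33105*(1/243457) + 14884*(-1/179826)) - 43435) = 528722/((33105/243457 - 7442/89913) - 43435) = 528722/(68515463/1287644073 - 43435) = 528722/(-55928751795292/1287644073) = 528722*(-1287644073/55928751795292) = -340402874782353/27964375897646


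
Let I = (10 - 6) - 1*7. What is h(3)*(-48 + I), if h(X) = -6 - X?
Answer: 459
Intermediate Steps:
I = -3 (I = 4 - 7 = -3)
h(3)*(-48 + I) = (-6 - 1*3)*(-48 - 3) = (-6 - 3)*(-51) = -9*(-51) = 459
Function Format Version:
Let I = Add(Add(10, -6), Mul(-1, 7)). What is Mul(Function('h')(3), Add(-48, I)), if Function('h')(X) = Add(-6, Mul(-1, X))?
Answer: 459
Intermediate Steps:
I = -3 (I = Add(4, -7) = -3)
Mul(Function('h')(3), Add(-48, I)) = Mul(Add(-6, Mul(-1, 3)), Add(-48, -3)) = Mul(Add(-6, -3), -51) = Mul(-9, -51) = 459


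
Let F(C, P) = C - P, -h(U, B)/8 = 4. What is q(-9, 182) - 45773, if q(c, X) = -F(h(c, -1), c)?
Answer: -45750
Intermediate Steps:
h(U, B) = -32 (h(U, B) = -8*4 = -32)
q(c, X) = 32 + c (q(c, X) = -(-32 - c) = 32 + c)
q(-9, 182) - 45773 = (32 - 9) - 45773 = 23 - 45773 = -45750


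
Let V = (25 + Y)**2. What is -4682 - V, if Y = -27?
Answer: -4686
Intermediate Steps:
V = 4 (V = (25 - 27)**2 = (-2)**2 = 4)
-4682 - V = -4682 - 1*4 = -4682 - 4 = -4686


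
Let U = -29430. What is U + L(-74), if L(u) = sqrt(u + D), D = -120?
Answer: -29430 + I*sqrt(194) ≈ -29430.0 + 13.928*I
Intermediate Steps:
L(u) = sqrt(-120 + u) (L(u) = sqrt(u - 120) = sqrt(-120 + u))
U + L(-74) = -29430 + sqrt(-120 - 74) = -29430 + sqrt(-194) = -29430 + I*sqrt(194)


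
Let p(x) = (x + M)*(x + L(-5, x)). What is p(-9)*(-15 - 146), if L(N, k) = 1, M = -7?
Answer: -20608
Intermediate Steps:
p(x) = (1 + x)*(-7 + x) (p(x) = (x - 7)*(x + 1) = (-7 + x)*(1 + x) = (1 + x)*(-7 + x))
p(-9)*(-15 - 146) = (-7 + (-9)**2 - 6*(-9))*(-15 - 146) = (-7 + 81 + 54)*(-161) = 128*(-161) = -20608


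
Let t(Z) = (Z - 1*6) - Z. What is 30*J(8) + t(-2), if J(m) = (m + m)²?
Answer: 7674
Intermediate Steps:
t(Z) = -6 (t(Z) = (Z - 6) - Z = (-6 + Z) - Z = -6)
J(m) = 4*m² (J(m) = (2*m)² = 4*m²)
30*J(8) + t(-2) = 30*(4*8²) - 6 = 30*(4*64) - 6 = 30*256 - 6 = 7680 - 6 = 7674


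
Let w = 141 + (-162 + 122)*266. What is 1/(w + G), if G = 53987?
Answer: 1/43488 ≈ 2.2995e-5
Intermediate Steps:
w = -10499 (w = 141 - 40*266 = 141 - 10640 = -10499)
1/(w + G) = 1/(-10499 + 53987) = 1/43488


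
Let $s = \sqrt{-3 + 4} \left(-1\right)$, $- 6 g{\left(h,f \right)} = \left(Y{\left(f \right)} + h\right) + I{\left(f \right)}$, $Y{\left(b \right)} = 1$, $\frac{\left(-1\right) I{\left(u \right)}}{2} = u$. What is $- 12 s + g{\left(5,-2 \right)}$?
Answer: $\frac{31}{3} \approx 10.333$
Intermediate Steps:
$I{\left(u \right)} = - 2 u$
$g{\left(h,f \right)} = - \frac{1}{6} - \frac{h}{6} + \frac{f}{3}$ ($g{\left(h,f \right)} = - \frac{\left(1 + h\right) - 2 f}{6} = - \frac{1 + h - 2 f}{6} = - \frac{1}{6} - \frac{h}{6} + \frac{f}{3}$)
$s = -1$ ($s = \sqrt{1} \left(-1\right) = 1 \left(-1\right) = -1$)
$- 12 s + g{\left(5,-2 \right)} = \left(-12\right) \left(-1\right) - \frac{5}{3} = 12 - \frac{5}{3} = \frac{31}{3}$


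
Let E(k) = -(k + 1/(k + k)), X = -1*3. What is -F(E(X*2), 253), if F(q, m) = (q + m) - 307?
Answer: 575/12 ≈ 47.917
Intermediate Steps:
X = -3
E(k) = -k - 1/(2*k) (E(k) = -(k + 1/(2*k)) = -k - 1/(2*k))
F(q, m) = -307 + m + q (F(q, m) = (m + q) - 307 = -307 + m + q)
-F(E(X*2), 253) = -(-307 + 253 + (-(-3)*2 - 1/(2*((-3*2))))) = -(-307 + 253 + (-1*(-6) - 1/2/(-6))) = -(-307 + 253 + (6 - 1/2*(-1/6))) = -(-307 + 253 + (6 + 1/12)) = -(-307 + 253 + 73/12) = -1*(-575/12) = 575/12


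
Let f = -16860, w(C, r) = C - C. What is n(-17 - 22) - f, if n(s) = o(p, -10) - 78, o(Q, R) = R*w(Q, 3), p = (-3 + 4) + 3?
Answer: 16782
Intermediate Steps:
p = 4 (p = 1 + 3 = 4)
w(C, r) = 0
o(Q, R) = 0 (o(Q, R) = R*0 = 0)
n(s) = -78 (n(s) = 0 - 78 = -78)
n(-17 - 22) - f = -78 - 1*(-16860) = -78 + 16860 = 16782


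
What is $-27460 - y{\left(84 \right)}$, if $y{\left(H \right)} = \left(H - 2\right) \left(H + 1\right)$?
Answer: $-34430$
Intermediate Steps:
$y{\left(H \right)} = \left(1 + H\right) \left(-2 + H\right)$ ($y{\left(H \right)} = \left(H - 2\right) \left(1 + H\right) = \left(-2 + H\right) \left(1 + H\right) = \left(1 + H\right) \left(-2 + H\right)$)
$-27460 - y{\left(84 \right)} = -27460 - \left(-2 + 84^{2} - 84\right) = -27460 - \left(-2 + 7056 - 84\right) = -27460 - 6970 = -34430$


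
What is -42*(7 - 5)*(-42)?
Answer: 3528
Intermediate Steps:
-42*(7 - 5)*(-42) = -42*2*(-42) = -84*(-42) = 3528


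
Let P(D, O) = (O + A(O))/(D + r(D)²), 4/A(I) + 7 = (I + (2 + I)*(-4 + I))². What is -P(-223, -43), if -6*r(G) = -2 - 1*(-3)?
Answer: -5494546908/28491427123 ≈ -0.19285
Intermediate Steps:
r(G) = -⅙ (r(G) = -(-2 - 1*(-3))/6 = -(-2 + 3)/6 = -⅙*1 = -⅙)
A(I) = 4/(-7 + (I + (-4 + I)*(2 + I))²) (A(I) = 4/(-7 + (I + (2 + I)*(-4 + I))²) = 4/(-7 + (I + (-4 + I)*(2 + I))²))
P(D, O) = (O + 4/(-7 + (8 + O - O²)²))/(1/36 + D) (P(D, O) = (O + 4/(-7 + (8 + O - O²)²))/(D + (-⅙)²) = (O + 4/(-7 + (8 + O - O²)²))/(D + 1/36) = (O + 4/(-7 + (8 + O - O²)²))/(1/36 + D))
-P(-223, -43) = -36*(4 - 43*(-7 + (8 - 43 - 1*(-43)²)²))/((1 + 36*(-223))*(-7 + (8 - 43 - 1*(-43)²)²)) = -36*(4 - 43*(-7 + (8 - 43 - 1*1849)²))/((1 - 8028)*(-7 + (8 - 43 - 1*1849)²)) = -36*(4 - 43*(-7 + (8 - 43 - 1849)²))/((-8027)*(-7 + (8 - 43 - 1849)²)) = -36*(-1)*(4 - 43*(-7 + (-1884)²))/(8027*(-7 + (-1884)²)) = -36*(-1)*(4 - 43*(-7 + 3549456))/(8027*(-7 + 3549456)) = -36*(-1)*(4 - 43*3549449)/(8027*3549449) = -36*(-1)*(4 - 152626307)/(8027*3549449) = -36*(-1)*(-152626303)/(8027*3549449) = -1*5494546908/28491427123 = -5494546908/28491427123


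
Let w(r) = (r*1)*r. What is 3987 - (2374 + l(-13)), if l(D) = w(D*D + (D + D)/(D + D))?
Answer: -27287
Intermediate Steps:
w(r) = r² (w(r) = r*r = r²)
l(D) = (1 + D²)² (l(D) = (D*D + (D + D)/(D + D))² = (D² + (2*D)/((2*D)))² = (D² + (2*D)*(1/(2*D)))² = (D² + 1)² = (1 + D²)²)
3987 - (2374 + l(-13)) = 3987 - (2374 + (1 + (-13)²)²) = 3987 - (2374 + (1 + 169)²) = 3987 - (2374 + 170²) = 3987 - (2374 + 28900) = 3987 - 1*31274 = 3987 - 31274 = -27287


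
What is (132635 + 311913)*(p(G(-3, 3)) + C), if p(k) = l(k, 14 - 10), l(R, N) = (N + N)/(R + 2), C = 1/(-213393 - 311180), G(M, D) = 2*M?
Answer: -466396200556/524573 ≈ -8.8910e+5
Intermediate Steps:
C = -1/524573 (C = 1/(-524573) = -1/524573 ≈ -1.9063e-6)
l(R, N) = 2*N/(2 + R) (l(R, N) = (2*N)/(2 + R) = 2*N/(2 + R))
p(k) = 8/(2 + k) (p(k) = 2*(14 - 10)/(2 + k) = 2*4/(2 + k) = 8/(2 + k))
(132635 + 311913)*(p(G(-3, 3)) + C) = (132635 + 311913)*(8/(2 + 2*(-3)) - 1/524573) = 444548*(8/(2 - 6) - 1/524573) = 444548*(8/(-4) - 1/524573) = 444548*(8*(-¼) - 1/524573) = 444548*(-2 - 1/524573) = 444548*(-1049147/524573) = -466396200556/524573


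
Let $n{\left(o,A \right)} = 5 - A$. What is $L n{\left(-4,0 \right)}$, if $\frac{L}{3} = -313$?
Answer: $-4695$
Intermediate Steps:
$L = -939$ ($L = 3 \left(-313\right) = -939$)
$L n{\left(-4,0 \right)} = - 939 \left(5 - 0\right) = - 939 \left(5 + 0\right) = \left(-939\right) 5 = -4695$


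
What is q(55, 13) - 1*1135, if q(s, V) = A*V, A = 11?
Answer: -992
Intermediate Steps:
q(s, V) = 11*V
q(55, 13) - 1*1135 = 11*13 - 1*1135 = 143 - 1135 = -992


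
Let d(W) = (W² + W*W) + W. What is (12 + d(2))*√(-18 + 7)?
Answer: 22*I*√11 ≈ 72.966*I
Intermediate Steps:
d(W) = W + 2*W² (d(W) = (W² + W²) + W = 2*W² + W = W + 2*W²)
(12 + d(2))*√(-18 + 7) = (12 + 2*(1 + 2*2))*√(-18 + 7) = (12 + 2*(1 + 4))*√(-11) = (12 + 2*5)*(I*√11) = (12 + 10)*(I*√11) = 22*(I*√11) = 22*I*√11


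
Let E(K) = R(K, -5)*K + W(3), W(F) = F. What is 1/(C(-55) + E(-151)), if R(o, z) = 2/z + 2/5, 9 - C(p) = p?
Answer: 1/67 ≈ 0.014925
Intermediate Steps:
C(p) = 9 - p
R(o, z) = 2/5 + 2/z (R(o, z) = 2/z + 2*(1/5) = 2/z + 2/5 = 2/5 + 2/z)
E(K) = 3 (E(K) = (2/5 + 2/(-5))*K + 3 = (2/5 + 2*(-1/5))*K + 3 = (2/5 - 2/5)*K + 3 = 0*K + 3 = 0 + 3 = 3)
1/(C(-55) + E(-151)) = 1/((9 - 1*(-55)) + 3) = 1/((9 + 55) + 3) = 1/(64 + 3) = 1/67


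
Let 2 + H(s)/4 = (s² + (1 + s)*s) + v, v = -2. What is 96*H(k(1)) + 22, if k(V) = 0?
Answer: -1514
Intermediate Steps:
H(s) = -16 + 4*s² + 4*s*(1 + s) (H(s) = -8 + 4*((s² + (1 + s)*s) - 2) = -8 + 4*((s² + s*(1 + s)) - 2) = -8 + 4*(-2 + s² + s*(1 + s)) = -8 + (-8 + 4*s² + 4*s*(1 + s)) = -16 + 4*s² + 4*s*(1 + s))
96*H(k(1)) + 22 = 96*(-16 + 4*0 + 8*0²) + 22 = 96*(-16 + 0 + 8*0) + 22 = 96*(-16 + 0 + 0) + 22 = 96*(-16) + 22 = -1536 + 22 = -1514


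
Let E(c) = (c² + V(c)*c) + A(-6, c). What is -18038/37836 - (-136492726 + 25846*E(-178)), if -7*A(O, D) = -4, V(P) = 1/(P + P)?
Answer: -90372750524431/132426 ≈ -6.8244e+8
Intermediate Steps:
V(P) = 1/(2*P)
A(O, D) = 4/7 (A(O, D) = -⅐*(-4) = 4/7)
E(c) = 15/14 + c² (E(c) = (c² + (1/(2*c))*c) + 4/7 = (c² + ½) + 4/7 = (½ + c²) + 4/7 = 15/14 + c²)
-18038/37836 - (-136492726 + 25846*E(-178)) = -18038/37836 - (-955255237/7 + 818904664) = -18038*1/37836 - 25846/(1/(-5281 + (15/14 + 31684))) = -9019/18918 - 25846/(1/(-5281 + 443591/14)) = -9019/18918 - 25846/(1/(369657/14)) = -9019/18918 - 25846/14/369657 = -9019/18918 - 25846*369657/14 = -9019/18918 - 4777077411/7 = -90372750524431/132426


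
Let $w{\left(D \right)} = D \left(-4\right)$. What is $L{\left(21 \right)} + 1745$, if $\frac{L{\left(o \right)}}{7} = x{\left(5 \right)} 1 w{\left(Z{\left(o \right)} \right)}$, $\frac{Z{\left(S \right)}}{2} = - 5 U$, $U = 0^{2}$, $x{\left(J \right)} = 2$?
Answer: $1745$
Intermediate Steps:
$U = 0$
$Z{\left(S \right)} = 0$ ($Z{\left(S \right)} = 2 \left(\left(-5\right) 0\right) = 2 \cdot 0 = 0$)
$w{\left(D \right)} = - 4 D$
$L{\left(o \right)} = 0$ ($L{\left(o \right)} = 7 \cdot 2 \cdot 1 \left(\left(-4\right) 0\right) = 7 \cdot 2 \cdot 0 = 7 \cdot 0 = 0$)
$L{\left(21 \right)} + 1745 = 0 + 1745 = 1745$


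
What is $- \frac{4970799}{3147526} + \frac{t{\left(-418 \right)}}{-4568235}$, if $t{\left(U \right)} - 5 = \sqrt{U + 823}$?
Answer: $- \frac{4541558741479}{2875727687322} - \frac{3 \sqrt{5}}{1522745} \approx -1.5793$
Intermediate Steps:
$t{\left(U \right)} = 5 + \sqrt{823 + U}$ ($t{\left(U \right)} = 5 + \sqrt{U + 823} = 5 + \sqrt{823 + U}$)
$- \frac{4970799}{3147526} + \frac{t{\left(-418 \right)}}{-4568235} = - \frac{4970799}{3147526} + \frac{5 + \sqrt{823 - 418}}{-4568235} = \left(-4970799\right) \frac{1}{3147526} + \left(5 + \sqrt{405}\right) \left(- \frac{1}{4568235}\right) = - \frac{4970799}{3147526} + \left(5 + 9 \sqrt{5}\right) \left(- \frac{1}{4568235}\right) = - \frac{4970799}{3147526} - \left(\frac{1}{913647} + \frac{3 \sqrt{5}}{1522745}\right) = - \frac{4541558741479}{2875727687322} - \frac{3 \sqrt{5}}{1522745}$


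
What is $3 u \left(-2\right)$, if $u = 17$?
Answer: $-102$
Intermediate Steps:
$3 u \left(-2\right) = 3 \cdot 17 \left(-2\right) = 51 \left(-2\right) = -102$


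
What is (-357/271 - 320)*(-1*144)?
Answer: 12539088/271 ≈ 46270.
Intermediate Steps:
(-357/271 - 320)*(-1*144) = (-357*1/271 - 320)*(-144) = (-357/271 - 320)*(-144) = -87077/271*(-144) = 12539088/271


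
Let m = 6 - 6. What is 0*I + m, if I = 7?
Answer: 0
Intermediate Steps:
m = 0
0*I + m = 0*7 + 0 = 0 + 0 = 0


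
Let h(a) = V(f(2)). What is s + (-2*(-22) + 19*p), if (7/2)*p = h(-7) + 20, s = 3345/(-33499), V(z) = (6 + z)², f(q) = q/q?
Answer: 98128655/234493 ≈ 418.47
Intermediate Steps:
f(q) = 1
h(a) = 49 (h(a) = (6 + 1)² = 7² = 49)
s = -3345/33499 (s = 3345*(-1/33499) = -3345/33499 ≈ -0.099854)
p = 138/7 (p = 2*(49 + 20)/7 = (2/7)*69 = 138/7 ≈ 19.714)
s + (-2*(-22) + 19*p) = -3345/33499 + (-2*(-22) + 19*(138/7)) = -3345/33499 + (44 + 2622/7) = -3345/33499 + 2930/7 = 98128655/234493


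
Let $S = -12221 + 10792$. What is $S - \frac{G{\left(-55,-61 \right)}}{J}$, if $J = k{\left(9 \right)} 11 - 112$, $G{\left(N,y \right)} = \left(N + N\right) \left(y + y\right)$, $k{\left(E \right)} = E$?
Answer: $- \frac{5157}{13} \approx -396.69$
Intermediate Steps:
$G{\left(N,y \right)} = 4 N y$ ($G{\left(N,y \right)} = 2 N 2 y = 4 N y$)
$S = -1429$
$J = -13$ ($J = 9 \cdot 11 - 112 = 99 - 112 = -13$)
$S - \frac{G{\left(-55,-61 \right)}}{J} = -1429 - \frac{4 \left(-55\right) \left(-61\right)}{-13} = -1429 - 13420 \left(- \frac{1}{13}\right) = -1429 - - \frac{13420}{13} = -1429 + \frac{13420}{13} = - \frac{5157}{13}$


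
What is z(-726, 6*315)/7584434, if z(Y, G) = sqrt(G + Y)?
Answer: sqrt(291)/3792217 ≈ 4.4984e-6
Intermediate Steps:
z(-726, 6*315)/7584434 = sqrt(6*315 - 726)/7584434 = sqrt(1890 - 726)*(1/7584434) = sqrt(1164)*(1/7584434) = (2*sqrt(291))*(1/7584434) = sqrt(291)/3792217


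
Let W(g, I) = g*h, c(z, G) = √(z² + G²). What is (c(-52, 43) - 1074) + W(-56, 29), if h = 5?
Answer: -1354 + √4553 ≈ -1286.5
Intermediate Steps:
c(z, G) = √(G² + z²)
W(g, I) = 5*g (W(g, I) = g*5 = 5*g)
(c(-52, 43) - 1074) + W(-56, 29) = (√(43² + (-52)²) - 1074) + 5*(-56) = (√(1849 + 2704) - 1074) - 280 = (√4553 - 1074) - 280 = (-1074 + √4553) - 280 = -1354 + √4553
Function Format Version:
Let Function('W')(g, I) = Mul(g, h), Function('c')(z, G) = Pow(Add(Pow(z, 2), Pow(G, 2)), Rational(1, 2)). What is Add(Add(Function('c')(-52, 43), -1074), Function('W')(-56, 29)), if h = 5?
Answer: Add(-1354, Pow(4553, Rational(1, 2))) ≈ -1286.5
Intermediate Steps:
Function('c')(z, G) = Pow(Add(Pow(G, 2), Pow(z, 2)), Rational(1, 2))
Function('W')(g, I) = Mul(5, g) (Function('W')(g, I) = Mul(g, 5) = Mul(5, g))
Add(Add(Function('c')(-52, 43), -1074), Function('W')(-56, 29)) = Add(Add(Pow(Add(Pow(43, 2), Pow(-52, 2)), Rational(1, 2)), -1074), Mul(5, -56)) = Add(Add(Pow(Add(1849, 2704), Rational(1, 2)), -1074), -280) = Add(Add(Pow(4553, Rational(1, 2)), -1074), -280) = Add(Add(-1074, Pow(4553, Rational(1, 2))), -280) = Add(-1354, Pow(4553, Rational(1, 2)))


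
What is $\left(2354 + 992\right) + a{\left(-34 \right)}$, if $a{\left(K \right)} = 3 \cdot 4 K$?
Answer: $2938$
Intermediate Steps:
$a{\left(K \right)} = 12 K$
$\left(2354 + 992\right) + a{\left(-34 \right)} = \left(2354 + 992\right) + 12 \left(-34\right) = 3346 - 408 = 2938$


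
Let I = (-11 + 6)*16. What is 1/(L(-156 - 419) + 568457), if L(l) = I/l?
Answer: 115/65372571 ≈ 1.7591e-6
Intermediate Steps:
I = -80 (I = -5*16 = -80)
L(l) = -80/l
1/(L(-156 - 419) + 568457) = 1/(-80/(-156 - 419) + 568457) = 1/(-80/(-575) + 568457) = 1/(-80*(-1/575) + 568457) = 1/(16/115 + 568457) = 1/(65372571/115) = 115/65372571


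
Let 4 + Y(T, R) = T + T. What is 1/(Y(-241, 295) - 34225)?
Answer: -1/34711 ≈ -2.8809e-5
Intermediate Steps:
Y(T, R) = -4 + 2*T (Y(T, R) = -4 + (T + T) = -4 + 2*T)
1/(Y(-241, 295) - 34225) = 1/((-4 + 2*(-241)) - 34225) = 1/((-4 - 482) - 34225) = 1/(-486 - 34225) = 1/(-34711) = -1/34711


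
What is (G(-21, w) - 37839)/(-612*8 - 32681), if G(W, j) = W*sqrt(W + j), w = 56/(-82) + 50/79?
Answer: 37839/37577 + 21*I*sqrt(220838259)/121711903 ≈ 1.007 + 0.002564*I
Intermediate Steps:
w = -162/3239 (w = 56*(-1/82) + 50*(1/79) = -28/41 + 50/79 = -162/3239 ≈ -0.050015)
(G(-21, w) - 37839)/(-612*8 - 32681) = (-21*sqrt(-21 - 162/3239) - 37839)/(-612*8 - 32681) = (-21*I*sqrt(220838259)/3239 - 37839)/(-4896 - 32681) = (-21*I*sqrt(220838259)/3239 - 37839)/(-37577) = (-21*I*sqrt(220838259)/3239 - 37839)*(-1/37577) = (-37839 - 21*I*sqrt(220838259)/3239)*(-1/37577) = 37839/37577 + 21*I*sqrt(220838259)/121711903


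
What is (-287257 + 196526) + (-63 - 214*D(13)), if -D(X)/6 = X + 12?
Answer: -58694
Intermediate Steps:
D(X) = -72 - 6*X (D(X) = -6*(X + 12) = -6*(12 + X) = -72 - 6*X)
(-287257 + 196526) + (-63 - 214*D(13)) = (-287257 + 196526) + (-63 - 214*(-72 - 6*13)) = -90731 + (-63 - 214*(-72 - 78)) = -90731 + (-63 - 214*(-150)) = -90731 + (-63 + 32100) = -90731 + 32037 = -58694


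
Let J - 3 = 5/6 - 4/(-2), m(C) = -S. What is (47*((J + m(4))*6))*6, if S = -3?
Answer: 14946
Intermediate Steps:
m(C) = 3 (m(C) = -1*(-3) = 3)
J = 35/6 (J = 3 + (5/6 - 4/(-2)) = 3 + (5*(⅙) - 4*(-½)) = 3 + (⅚ + 2) = 3 + 17/6 = 35/6 ≈ 5.8333)
(47*((J + m(4))*6))*6 = (47*((35/6 + 3)*6))*6 = (47*((53/6)*6))*6 = (47*53)*6 = 2491*6 = 14946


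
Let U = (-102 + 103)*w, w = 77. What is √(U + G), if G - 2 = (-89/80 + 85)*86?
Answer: √2917330/20 ≈ 85.401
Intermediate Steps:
G = 288653/40 (G = 2 + (-89/80 + 85)*86 = 2 + (6711/80)*86 = 2 + 288573/40 = 288653/40 ≈ 7216.3)
U = 77 (U = (-102 + 103)*77 = 1*77 = 77)
√(U + G) = √(77 + 288653/40) = √(291733/40) = √2917330/20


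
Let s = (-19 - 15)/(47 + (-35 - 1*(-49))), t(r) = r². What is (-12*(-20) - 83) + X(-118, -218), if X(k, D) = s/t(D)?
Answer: 227568657/1449482 ≈ 157.00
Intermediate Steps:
s = -34/61 (s = -34/(47 + (-35 + 49)) = -34/(47 + 14) = -34/61 ≈ -0.55738)
X(k, D) = -34/(61*D²)
(-12*(-20) - 83) + X(-118, -218) = (-12*(-20) - 83) - 34/61/(-218)² = (240 - 83) - 34/61*1/47524 = 157 - 17/1449482 = 227568657/1449482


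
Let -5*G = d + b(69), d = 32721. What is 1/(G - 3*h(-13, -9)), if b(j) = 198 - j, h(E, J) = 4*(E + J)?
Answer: -1/6306 ≈ -0.00015858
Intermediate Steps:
h(E, J) = 4*E + 4*J
G = -6570 (G = -(32721 + (198 - 1*69))/5 = -(32721 + (198 - 69))/5 = -(32721 + 129)/5 = -⅕*32850 = -6570)
1/(G - 3*h(-13, -9)) = 1/(-6570 - 3*(4*(-13) + 4*(-9))) = 1/(-6570 - 3*(-52 - 36)) = 1/(-6570 - 3*(-88)) = 1/(-6570 + 264) = 1/(-6306) = -1/6306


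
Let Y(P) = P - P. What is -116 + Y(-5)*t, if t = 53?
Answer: -116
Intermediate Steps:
Y(P) = 0
-116 + Y(-5)*t = -116 + 0*53 = -116 + 0 = -116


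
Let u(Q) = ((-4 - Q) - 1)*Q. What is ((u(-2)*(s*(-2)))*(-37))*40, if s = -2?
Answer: -35520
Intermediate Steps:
u(Q) = Q*(-5 - Q) (u(Q) = (-5 - Q)*Q = Q*(-5 - Q))
((u(-2)*(s*(-2)))*(-37))*40 = (((-1*(-2)*(5 - 2))*(-2*(-2)))*(-37))*40 = ((-1*(-2)*3*4)*(-37))*40 = ((6*4)*(-37))*40 = (24*(-37))*40 = -888*40 = -35520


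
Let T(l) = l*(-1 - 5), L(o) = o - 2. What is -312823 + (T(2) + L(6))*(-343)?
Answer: -310079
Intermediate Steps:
L(o) = -2 + o
T(l) = -6*l (T(l) = l*(-6) = -6*l)
-312823 + (T(2) + L(6))*(-343) = -312823 + (-6*2 + (-2 + 6))*(-343) = -312823 + (-12 + 4)*(-343) = -312823 - 8*(-343) = -312823 + 2744 = -310079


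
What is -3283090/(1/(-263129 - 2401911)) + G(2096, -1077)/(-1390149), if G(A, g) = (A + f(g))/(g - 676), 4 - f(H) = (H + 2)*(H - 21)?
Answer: 7107363589553918873650/812310399 ≈ 8.7496e+12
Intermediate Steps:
f(H) = 4 - (-21 + H)*(2 + H) (f(H) = 4 - (H + 2)*(H - 21) = 4 - (2 + H)*(-21 + H) = 4 - (-21 + H)*(2 + H))
G(A, g) = (46 + A - g² + 19*g)/(-676 + g) (G(A, g) = (A + (46 - g² + 19*g))/(g - 676) = (46 + A - g² + 19*g)/(-676 + g))
-3283090/(1/(-263129 - 2401911)) + G(2096, -1077)/(-1390149) = -3283090/(1/(-263129 - 2401911)) + ((46 + 2096 - 1*(-1077)² + 19*(-1077))/(-676 - 1077))/(-1390149) = -3283090/(1/(-2665040)) + ((46 + 2096 - 1*1159929 - 20463)/(-1753))*(-1/1390149) = -3283090/(-1/2665040) - (46 + 2096 - 1159929 - 20463)/1753*(-1/1390149) = -3283090*(-2665040) - 1/1753*(-1178250)*(-1/1390149) = 8749566173600 + (1178250/1753)*(-1/1390149) = 8749566173600 - 392750/812310399 = 7107363589553918873650/812310399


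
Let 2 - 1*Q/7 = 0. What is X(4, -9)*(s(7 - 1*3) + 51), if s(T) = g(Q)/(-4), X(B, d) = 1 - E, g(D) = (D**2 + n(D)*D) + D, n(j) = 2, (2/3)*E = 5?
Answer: 221/4 ≈ 55.250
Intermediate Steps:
Q = 14 (Q = 14 - 7*0 = 14 + 0 = 14)
E = 15/2 (E = (3/2)*5 = 15/2 ≈ 7.5000)
g(D) = D**2 + 3*D (g(D) = (D**2 + 2*D) + D = D**2 + 3*D)
X(B, d) = -13/2 (X(B, d) = 1 - 1*15/2 = 1 - 15/2 = -13/2)
s(T) = -119/2 (s(T) = (14*(3 + 14))/(-4) = (14*17)*(-1/4) = 238*(-1/4) = -119/2)
X(4, -9)*(s(7 - 1*3) + 51) = -13*(-119/2 + 51)/2 = -13/2*(-17/2) = 221/4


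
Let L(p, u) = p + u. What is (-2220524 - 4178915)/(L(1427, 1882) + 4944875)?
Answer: -6399439/4948184 ≈ -1.2933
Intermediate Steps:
(-2220524 - 4178915)/(L(1427, 1882) + 4944875) = (-2220524 - 4178915)/((1427 + 1882) + 4944875) = -6399439/(3309 + 4944875) = -6399439/4948184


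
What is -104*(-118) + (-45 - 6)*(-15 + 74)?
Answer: 9263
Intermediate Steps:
-104*(-118) + (-45 - 6)*(-15 + 74) = 12272 - 51*59 = 12272 - 3009 = 9263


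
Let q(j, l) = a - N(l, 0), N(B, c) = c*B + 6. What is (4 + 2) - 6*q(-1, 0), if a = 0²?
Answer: 42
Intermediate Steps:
N(B, c) = 6 + B*c (N(B, c) = B*c + 6 = 6 + B*c)
a = 0
q(j, l) = -6 (q(j, l) = 0 - (6 + l*0) = 0 - (6 + 0) = 0 - 1*6 = 0 - 6 = -6)
(4 + 2) - 6*q(-1, 0) = (4 + 2) - 6*(-6) = 6 + 36 = 42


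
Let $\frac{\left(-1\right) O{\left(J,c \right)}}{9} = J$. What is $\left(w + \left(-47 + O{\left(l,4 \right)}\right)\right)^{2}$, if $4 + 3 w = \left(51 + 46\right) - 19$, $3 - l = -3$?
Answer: $\frac{52441}{9} \approx 5826.8$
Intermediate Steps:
$l = 6$ ($l = 3 - -3 = 3 + 3 = 6$)
$O{\left(J,c \right)} = - 9 J$
$w = \frac{74}{3}$ ($w = - \frac{4}{3} + \frac{\left(51 + 46\right) - 19}{3} = - \frac{4}{3} + \frac{97 - 19}{3} = - \frac{4}{3} + \frac{1}{3} \cdot 78 = - \frac{4}{3} + 26 = \frac{74}{3} \approx 24.667$)
$\left(w + \left(-47 + O{\left(l,4 \right)}\right)\right)^{2} = \left(\frac{74}{3} - 101\right)^{2} = \left(- \frac{229}{3}\right)^{2} = \frac{52441}{9}$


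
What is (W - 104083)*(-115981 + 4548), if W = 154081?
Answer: -5571427134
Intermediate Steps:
(W - 104083)*(-115981 + 4548) = (154081 - 104083)*(-115981 + 4548) = 49998*(-111433) = -5571427134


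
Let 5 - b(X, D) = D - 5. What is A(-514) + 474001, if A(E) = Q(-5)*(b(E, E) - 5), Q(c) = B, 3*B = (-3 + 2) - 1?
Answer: 473655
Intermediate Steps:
b(X, D) = 10 - D (b(X, D) = 5 - (D - 5) = 5 - (-5 + D) = 5 + (5 - D) = 10 - D)
B = -⅔ (B = ((-3 + 2) - 1)/3 = (-1 - 1)/3 = (⅓)*(-2) = -⅔ ≈ -0.66667)
Q(c) = -⅔
A(E) = -10/3 + 2*E/3 (A(E) = -2*((10 - E) - 5)/3 = -2*(5 - E)/3 = -10/3 + 2*E/3)
A(-514) + 474001 = (-10/3 + (⅔)*(-514)) + 474001 = (-10/3 - 1028/3) + 474001 = -346 + 474001 = 473655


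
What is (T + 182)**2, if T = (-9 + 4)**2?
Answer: 42849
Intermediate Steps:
T = 25 (T = (-5)**2 = 25)
(T + 182)**2 = (25 + 182)**2 = 207**2 = 42849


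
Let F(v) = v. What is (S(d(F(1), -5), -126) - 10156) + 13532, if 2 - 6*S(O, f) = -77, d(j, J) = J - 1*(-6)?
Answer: 20335/6 ≈ 3389.2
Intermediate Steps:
d(j, J) = 6 + J (d(j, J) = J + 6 = 6 + J)
S(O, f) = 79/6 (S(O, f) = 1/3 - 1/6*(-77) = 1/3 + 77/6 = 79/6)
(S(d(F(1), -5), -126) - 10156) + 13532 = (79/6 - 10156) + 13532 = -60857/6 + 13532 = 20335/6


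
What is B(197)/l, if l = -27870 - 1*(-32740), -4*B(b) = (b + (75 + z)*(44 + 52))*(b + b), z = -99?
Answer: 415079/9740 ≈ 42.616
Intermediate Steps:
B(b) = -b*(-2304 + b)/2 (B(b) = -(b + (75 - 99)*(44 + 52))*(b + b)/4 = -(b - 24*96)*2*b/4 = -(b - 2304)*2*b/4 = -(-2304 + b)*2*b/4 = -b*(-2304 + b)/2)
l = 4870 (l = -27870 + 32740 = 4870)
B(197)/l = ((½)*197*(2304 - 1*197))/4870 = ((½)*197*(2304 - 197))*(1/4870) = ((½)*197*2107)*(1/4870) = (415079/2)*(1/4870) = 415079/9740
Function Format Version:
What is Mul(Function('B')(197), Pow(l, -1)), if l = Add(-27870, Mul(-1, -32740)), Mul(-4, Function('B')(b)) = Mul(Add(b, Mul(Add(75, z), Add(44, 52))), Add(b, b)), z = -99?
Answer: Rational(415079, 9740) ≈ 42.616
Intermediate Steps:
Function('B')(b) = Mul(Rational(-1, 2), b, Add(-2304, b)) (Function('B')(b) = Mul(Rational(-1, 4), Mul(Add(b, Mul(Add(75, -99), Add(44, 52))), Add(b, b))) = Mul(Rational(-1, 4), Mul(Add(b, Mul(-24, 96)), Mul(2, b))) = Mul(Rational(-1, 4), Mul(Add(b, -2304), Mul(2, b))) = Mul(Rational(-1, 4), Mul(Add(-2304, b), Mul(2, b))) = Mul(Rational(-1, 4), Mul(2, b, Add(-2304, b))) = Mul(Rational(-1, 2), b, Add(-2304, b)))
l = 4870 (l = Add(-27870, 32740) = 4870)
Mul(Function('B')(197), Pow(l, -1)) = Mul(Mul(Rational(1, 2), 197, Add(2304, Mul(-1, 197))), Pow(4870, -1)) = Mul(Mul(Rational(1, 2), 197, Add(2304, -197)), Rational(1, 4870)) = Mul(Mul(Rational(1, 2), 197, 2107), Rational(1, 4870)) = Mul(Rational(415079, 2), Rational(1, 4870)) = Rational(415079, 9740)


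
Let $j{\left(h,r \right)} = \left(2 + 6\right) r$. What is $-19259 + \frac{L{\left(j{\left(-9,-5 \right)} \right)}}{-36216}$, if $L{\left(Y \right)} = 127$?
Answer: $- \frac{697484071}{36216} \approx -19259.0$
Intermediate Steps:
$j{\left(h,r \right)} = 8 r$
$-19259 + \frac{L{\left(j{\left(-9,-5 \right)} \right)}}{-36216} = -19259 + \frac{127}{-36216} = -19259 + 127 \left(- \frac{1}{36216}\right) = -19259 - \frac{127}{36216} = - \frac{697484071}{36216}$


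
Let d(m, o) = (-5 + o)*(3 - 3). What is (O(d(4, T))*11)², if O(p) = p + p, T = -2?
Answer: 0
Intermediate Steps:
d(m, o) = 0 (d(m, o) = (-5 + o)*0 = 0)
O(p) = 2*p
(O(d(4, T))*11)² = ((2*0)*11)² = (0*11)² = 0² = 0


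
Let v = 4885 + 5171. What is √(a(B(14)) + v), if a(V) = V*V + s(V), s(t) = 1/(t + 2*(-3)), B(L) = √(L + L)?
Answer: √(121006 - 40336*√7)/(2*√(3 - √7)) ≈ 100.41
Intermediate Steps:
B(L) = √2*√L (B(L) = √(2*L) = √2*√L)
v = 10056
s(t) = 1/(-6 + t) (s(t) = 1/(t - 6) = 1/(-6 + t))
a(V) = V² + 1/(-6 + V) (a(V) = V*V + 1/(-6 + V) = V² + 1/(-6 + V))
√(a(B(14)) + v) = √((1 + (√2*√14)²*(-6 + √2*√14))/(-6 + √2*√14) + 10056) = √((1 + (2*√7)²*(-6 + 2*√7))/(-6 + 2*√7) + 10056) = √((1 + 28*(-6 + 2*√7))/(-6 + 2*√7) + 10056) = √((1 + (-168 + 56*√7))/(-6 + 2*√7) + 10056) = √((-167 + 56*√7)/(-6 + 2*√7) + 10056) = √(10056 + (-167 + 56*√7)/(-6 + 2*√7))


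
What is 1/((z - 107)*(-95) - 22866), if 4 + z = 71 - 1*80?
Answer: -1/11466 ≈ -8.7214e-5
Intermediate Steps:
z = -13 (z = -4 + (71 - 1*80) = -4 + (71 - 80) = -4 - 9 = -13)
1/((z - 107)*(-95) - 22866) = 1/((-13 - 107)*(-95) - 22866) = 1/(-120*(-95) - 22866) = 1/(11400 - 22866) = 1/(-11466) = -1/11466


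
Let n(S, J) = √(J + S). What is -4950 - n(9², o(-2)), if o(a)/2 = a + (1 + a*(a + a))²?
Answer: -4950 - √239 ≈ -4965.5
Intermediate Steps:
o(a) = 2*a + 2*(1 + 2*a²)² (o(a) = 2*(a + (1 + a*(a + a))²) = 2*(a + (1 + a*(2*a))²) = 2*(a + (1 + 2*a²)²) = 2*a + 2*(1 + 2*a²)²)
-4950 - n(9², o(-2)) = -4950 - √((2*(-2) + 2*(1 + 2*(-2)²)²) + 9²) = -4950 - √((-4 + 2*(1 + 2*4)²) + 81) = -4950 - √((-4 + 2*(1 + 8)²) + 81) = -4950 - √((-4 + 2*9²) + 81) = -4950 - √((-4 + 2*81) + 81) = -4950 - √((-4 + 162) + 81) = -4950 - √(158 + 81) = -4950 - √239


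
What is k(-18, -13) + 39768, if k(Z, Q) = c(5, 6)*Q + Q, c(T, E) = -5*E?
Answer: 40145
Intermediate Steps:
k(Z, Q) = -29*Q (k(Z, Q) = (-5*6)*Q + Q = -30*Q + Q = -29*Q)
k(-18, -13) + 39768 = -29*(-13) + 39768 = 377 + 39768 = 40145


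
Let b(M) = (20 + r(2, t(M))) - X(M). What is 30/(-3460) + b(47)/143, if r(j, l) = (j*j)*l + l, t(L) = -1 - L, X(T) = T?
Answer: -92811/49478 ≈ -1.8758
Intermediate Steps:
r(j, l) = l + l*j**2 (r(j, l) = j**2*l + l = l*j**2 + l = l + l*j**2)
b(M) = 15 - 6*M (b(M) = (20 + (-1 - M)*(1 + 2**2)) - M = (20 + (-1 - M)*(1 + 4)) - M = (20 + (-1 - M)*5) - M = (20 + (-5 - 5*M)) - M = (15 - 5*M) - M = 15 - 6*M)
30/(-3460) + b(47)/143 = 30/(-3460) + (15 - 6*47)/143 = 30*(-1/3460) + (15 - 282)*(1/143) = -3/346 - 267*1/143 = -3/346 - 267/143 = -92811/49478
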